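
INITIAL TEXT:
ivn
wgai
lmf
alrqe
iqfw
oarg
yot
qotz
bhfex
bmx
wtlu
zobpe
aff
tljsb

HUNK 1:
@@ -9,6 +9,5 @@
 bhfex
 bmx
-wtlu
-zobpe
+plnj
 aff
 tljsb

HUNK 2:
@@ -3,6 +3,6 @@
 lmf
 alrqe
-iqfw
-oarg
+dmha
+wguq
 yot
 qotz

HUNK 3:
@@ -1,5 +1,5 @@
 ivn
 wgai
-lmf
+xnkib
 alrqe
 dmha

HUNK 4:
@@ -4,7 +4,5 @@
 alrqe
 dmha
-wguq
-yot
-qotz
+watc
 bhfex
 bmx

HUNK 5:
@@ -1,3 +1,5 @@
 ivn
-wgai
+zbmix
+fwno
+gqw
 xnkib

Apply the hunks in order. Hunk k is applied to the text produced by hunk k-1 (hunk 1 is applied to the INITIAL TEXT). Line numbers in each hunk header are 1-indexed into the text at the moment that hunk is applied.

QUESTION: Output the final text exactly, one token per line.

Hunk 1: at line 9 remove [wtlu,zobpe] add [plnj] -> 13 lines: ivn wgai lmf alrqe iqfw oarg yot qotz bhfex bmx plnj aff tljsb
Hunk 2: at line 3 remove [iqfw,oarg] add [dmha,wguq] -> 13 lines: ivn wgai lmf alrqe dmha wguq yot qotz bhfex bmx plnj aff tljsb
Hunk 3: at line 1 remove [lmf] add [xnkib] -> 13 lines: ivn wgai xnkib alrqe dmha wguq yot qotz bhfex bmx plnj aff tljsb
Hunk 4: at line 4 remove [wguq,yot,qotz] add [watc] -> 11 lines: ivn wgai xnkib alrqe dmha watc bhfex bmx plnj aff tljsb
Hunk 5: at line 1 remove [wgai] add [zbmix,fwno,gqw] -> 13 lines: ivn zbmix fwno gqw xnkib alrqe dmha watc bhfex bmx plnj aff tljsb

Answer: ivn
zbmix
fwno
gqw
xnkib
alrqe
dmha
watc
bhfex
bmx
plnj
aff
tljsb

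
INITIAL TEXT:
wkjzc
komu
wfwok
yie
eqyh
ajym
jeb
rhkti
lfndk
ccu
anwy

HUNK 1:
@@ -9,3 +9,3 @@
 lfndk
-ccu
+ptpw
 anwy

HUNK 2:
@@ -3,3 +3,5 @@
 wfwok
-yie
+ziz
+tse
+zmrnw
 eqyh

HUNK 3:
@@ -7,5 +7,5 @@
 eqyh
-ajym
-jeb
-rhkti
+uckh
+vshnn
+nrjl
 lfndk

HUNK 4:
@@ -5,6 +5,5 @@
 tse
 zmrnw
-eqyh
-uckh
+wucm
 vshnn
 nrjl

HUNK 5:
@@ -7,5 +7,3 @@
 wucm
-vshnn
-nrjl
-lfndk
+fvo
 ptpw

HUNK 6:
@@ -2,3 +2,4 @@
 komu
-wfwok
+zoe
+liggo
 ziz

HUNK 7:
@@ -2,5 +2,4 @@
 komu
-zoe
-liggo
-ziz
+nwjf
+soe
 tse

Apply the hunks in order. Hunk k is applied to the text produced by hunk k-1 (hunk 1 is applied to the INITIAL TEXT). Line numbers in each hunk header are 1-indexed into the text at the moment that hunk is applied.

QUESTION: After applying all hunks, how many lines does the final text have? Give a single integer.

Hunk 1: at line 9 remove [ccu] add [ptpw] -> 11 lines: wkjzc komu wfwok yie eqyh ajym jeb rhkti lfndk ptpw anwy
Hunk 2: at line 3 remove [yie] add [ziz,tse,zmrnw] -> 13 lines: wkjzc komu wfwok ziz tse zmrnw eqyh ajym jeb rhkti lfndk ptpw anwy
Hunk 3: at line 7 remove [ajym,jeb,rhkti] add [uckh,vshnn,nrjl] -> 13 lines: wkjzc komu wfwok ziz tse zmrnw eqyh uckh vshnn nrjl lfndk ptpw anwy
Hunk 4: at line 5 remove [eqyh,uckh] add [wucm] -> 12 lines: wkjzc komu wfwok ziz tse zmrnw wucm vshnn nrjl lfndk ptpw anwy
Hunk 5: at line 7 remove [vshnn,nrjl,lfndk] add [fvo] -> 10 lines: wkjzc komu wfwok ziz tse zmrnw wucm fvo ptpw anwy
Hunk 6: at line 2 remove [wfwok] add [zoe,liggo] -> 11 lines: wkjzc komu zoe liggo ziz tse zmrnw wucm fvo ptpw anwy
Hunk 7: at line 2 remove [zoe,liggo,ziz] add [nwjf,soe] -> 10 lines: wkjzc komu nwjf soe tse zmrnw wucm fvo ptpw anwy
Final line count: 10

Answer: 10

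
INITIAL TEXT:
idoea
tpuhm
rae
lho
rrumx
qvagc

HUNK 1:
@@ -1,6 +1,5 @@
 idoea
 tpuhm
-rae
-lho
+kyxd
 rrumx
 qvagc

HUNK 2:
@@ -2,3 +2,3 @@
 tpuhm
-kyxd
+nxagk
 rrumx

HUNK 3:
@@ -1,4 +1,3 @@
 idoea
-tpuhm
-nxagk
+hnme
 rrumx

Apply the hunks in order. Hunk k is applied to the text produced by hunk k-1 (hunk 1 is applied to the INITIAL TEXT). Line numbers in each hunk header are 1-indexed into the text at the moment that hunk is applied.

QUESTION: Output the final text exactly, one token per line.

Hunk 1: at line 1 remove [rae,lho] add [kyxd] -> 5 lines: idoea tpuhm kyxd rrumx qvagc
Hunk 2: at line 2 remove [kyxd] add [nxagk] -> 5 lines: idoea tpuhm nxagk rrumx qvagc
Hunk 3: at line 1 remove [tpuhm,nxagk] add [hnme] -> 4 lines: idoea hnme rrumx qvagc

Answer: idoea
hnme
rrumx
qvagc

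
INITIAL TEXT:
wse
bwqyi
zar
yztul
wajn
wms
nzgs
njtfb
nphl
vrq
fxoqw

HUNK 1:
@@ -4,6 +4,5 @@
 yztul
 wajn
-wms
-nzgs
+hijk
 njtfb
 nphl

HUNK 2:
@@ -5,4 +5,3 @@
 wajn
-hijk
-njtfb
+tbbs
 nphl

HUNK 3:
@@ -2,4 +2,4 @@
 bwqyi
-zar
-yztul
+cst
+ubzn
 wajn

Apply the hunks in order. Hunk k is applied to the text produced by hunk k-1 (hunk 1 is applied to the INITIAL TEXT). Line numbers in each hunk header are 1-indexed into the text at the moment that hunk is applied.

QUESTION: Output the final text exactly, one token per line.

Answer: wse
bwqyi
cst
ubzn
wajn
tbbs
nphl
vrq
fxoqw

Derivation:
Hunk 1: at line 4 remove [wms,nzgs] add [hijk] -> 10 lines: wse bwqyi zar yztul wajn hijk njtfb nphl vrq fxoqw
Hunk 2: at line 5 remove [hijk,njtfb] add [tbbs] -> 9 lines: wse bwqyi zar yztul wajn tbbs nphl vrq fxoqw
Hunk 3: at line 2 remove [zar,yztul] add [cst,ubzn] -> 9 lines: wse bwqyi cst ubzn wajn tbbs nphl vrq fxoqw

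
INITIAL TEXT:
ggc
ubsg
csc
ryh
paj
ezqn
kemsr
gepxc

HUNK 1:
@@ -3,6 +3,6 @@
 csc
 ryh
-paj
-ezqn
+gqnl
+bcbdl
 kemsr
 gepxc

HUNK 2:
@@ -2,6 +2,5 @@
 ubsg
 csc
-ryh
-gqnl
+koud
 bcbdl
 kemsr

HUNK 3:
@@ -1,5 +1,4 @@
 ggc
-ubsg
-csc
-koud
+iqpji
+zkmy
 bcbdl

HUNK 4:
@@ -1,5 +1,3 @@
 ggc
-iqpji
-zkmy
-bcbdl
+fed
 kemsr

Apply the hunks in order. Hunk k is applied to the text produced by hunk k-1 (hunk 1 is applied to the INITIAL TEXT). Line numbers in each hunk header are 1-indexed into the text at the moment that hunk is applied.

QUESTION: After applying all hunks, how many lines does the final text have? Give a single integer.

Hunk 1: at line 3 remove [paj,ezqn] add [gqnl,bcbdl] -> 8 lines: ggc ubsg csc ryh gqnl bcbdl kemsr gepxc
Hunk 2: at line 2 remove [ryh,gqnl] add [koud] -> 7 lines: ggc ubsg csc koud bcbdl kemsr gepxc
Hunk 3: at line 1 remove [ubsg,csc,koud] add [iqpji,zkmy] -> 6 lines: ggc iqpji zkmy bcbdl kemsr gepxc
Hunk 4: at line 1 remove [iqpji,zkmy,bcbdl] add [fed] -> 4 lines: ggc fed kemsr gepxc
Final line count: 4

Answer: 4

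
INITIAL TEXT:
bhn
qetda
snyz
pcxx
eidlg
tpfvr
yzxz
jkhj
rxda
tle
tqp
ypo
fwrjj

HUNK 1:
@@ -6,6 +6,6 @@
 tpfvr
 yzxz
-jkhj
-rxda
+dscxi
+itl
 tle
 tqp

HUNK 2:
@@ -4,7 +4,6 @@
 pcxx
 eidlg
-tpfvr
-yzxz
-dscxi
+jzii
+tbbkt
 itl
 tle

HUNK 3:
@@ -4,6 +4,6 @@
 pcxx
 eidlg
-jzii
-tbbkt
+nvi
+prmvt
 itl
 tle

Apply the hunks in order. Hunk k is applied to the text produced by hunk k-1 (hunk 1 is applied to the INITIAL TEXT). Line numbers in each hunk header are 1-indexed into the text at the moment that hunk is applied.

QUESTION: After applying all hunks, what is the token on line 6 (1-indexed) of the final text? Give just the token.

Answer: nvi

Derivation:
Hunk 1: at line 6 remove [jkhj,rxda] add [dscxi,itl] -> 13 lines: bhn qetda snyz pcxx eidlg tpfvr yzxz dscxi itl tle tqp ypo fwrjj
Hunk 2: at line 4 remove [tpfvr,yzxz,dscxi] add [jzii,tbbkt] -> 12 lines: bhn qetda snyz pcxx eidlg jzii tbbkt itl tle tqp ypo fwrjj
Hunk 3: at line 4 remove [jzii,tbbkt] add [nvi,prmvt] -> 12 lines: bhn qetda snyz pcxx eidlg nvi prmvt itl tle tqp ypo fwrjj
Final line 6: nvi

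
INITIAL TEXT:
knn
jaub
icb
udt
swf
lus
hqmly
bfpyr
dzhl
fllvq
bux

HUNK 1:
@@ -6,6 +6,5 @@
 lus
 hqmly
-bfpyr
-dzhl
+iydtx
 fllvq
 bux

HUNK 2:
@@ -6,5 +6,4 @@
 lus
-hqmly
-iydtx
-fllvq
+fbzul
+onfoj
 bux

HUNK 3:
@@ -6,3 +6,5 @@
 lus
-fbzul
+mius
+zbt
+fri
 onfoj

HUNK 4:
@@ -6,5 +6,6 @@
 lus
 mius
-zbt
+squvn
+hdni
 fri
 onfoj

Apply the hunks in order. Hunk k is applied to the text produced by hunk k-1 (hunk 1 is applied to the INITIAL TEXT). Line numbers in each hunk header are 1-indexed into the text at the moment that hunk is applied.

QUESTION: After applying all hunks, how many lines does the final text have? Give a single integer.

Hunk 1: at line 6 remove [bfpyr,dzhl] add [iydtx] -> 10 lines: knn jaub icb udt swf lus hqmly iydtx fllvq bux
Hunk 2: at line 6 remove [hqmly,iydtx,fllvq] add [fbzul,onfoj] -> 9 lines: knn jaub icb udt swf lus fbzul onfoj bux
Hunk 3: at line 6 remove [fbzul] add [mius,zbt,fri] -> 11 lines: knn jaub icb udt swf lus mius zbt fri onfoj bux
Hunk 4: at line 6 remove [zbt] add [squvn,hdni] -> 12 lines: knn jaub icb udt swf lus mius squvn hdni fri onfoj bux
Final line count: 12

Answer: 12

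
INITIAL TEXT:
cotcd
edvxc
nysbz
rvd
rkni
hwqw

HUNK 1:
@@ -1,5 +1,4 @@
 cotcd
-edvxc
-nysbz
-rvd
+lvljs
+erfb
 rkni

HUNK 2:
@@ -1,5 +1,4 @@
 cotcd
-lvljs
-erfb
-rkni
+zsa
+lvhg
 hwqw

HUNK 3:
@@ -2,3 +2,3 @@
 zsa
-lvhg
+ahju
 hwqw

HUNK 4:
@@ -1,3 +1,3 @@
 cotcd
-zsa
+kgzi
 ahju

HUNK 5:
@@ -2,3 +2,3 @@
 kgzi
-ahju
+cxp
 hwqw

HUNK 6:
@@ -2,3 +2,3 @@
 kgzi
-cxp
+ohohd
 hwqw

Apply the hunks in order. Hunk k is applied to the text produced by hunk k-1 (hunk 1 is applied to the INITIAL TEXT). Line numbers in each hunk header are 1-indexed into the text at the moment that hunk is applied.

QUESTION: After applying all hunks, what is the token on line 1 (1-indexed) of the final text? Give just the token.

Hunk 1: at line 1 remove [edvxc,nysbz,rvd] add [lvljs,erfb] -> 5 lines: cotcd lvljs erfb rkni hwqw
Hunk 2: at line 1 remove [lvljs,erfb,rkni] add [zsa,lvhg] -> 4 lines: cotcd zsa lvhg hwqw
Hunk 3: at line 2 remove [lvhg] add [ahju] -> 4 lines: cotcd zsa ahju hwqw
Hunk 4: at line 1 remove [zsa] add [kgzi] -> 4 lines: cotcd kgzi ahju hwqw
Hunk 5: at line 2 remove [ahju] add [cxp] -> 4 lines: cotcd kgzi cxp hwqw
Hunk 6: at line 2 remove [cxp] add [ohohd] -> 4 lines: cotcd kgzi ohohd hwqw
Final line 1: cotcd

Answer: cotcd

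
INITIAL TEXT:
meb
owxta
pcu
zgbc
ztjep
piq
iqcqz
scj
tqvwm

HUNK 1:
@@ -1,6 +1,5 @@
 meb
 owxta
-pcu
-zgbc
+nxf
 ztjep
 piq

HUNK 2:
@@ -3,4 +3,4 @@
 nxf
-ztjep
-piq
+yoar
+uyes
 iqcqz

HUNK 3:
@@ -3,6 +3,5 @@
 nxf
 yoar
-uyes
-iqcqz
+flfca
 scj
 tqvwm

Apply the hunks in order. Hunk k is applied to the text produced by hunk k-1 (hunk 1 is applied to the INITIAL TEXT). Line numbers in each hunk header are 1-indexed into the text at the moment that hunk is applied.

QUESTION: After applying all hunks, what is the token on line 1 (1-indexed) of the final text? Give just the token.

Answer: meb

Derivation:
Hunk 1: at line 1 remove [pcu,zgbc] add [nxf] -> 8 lines: meb owxta nxf ztjep piq iqcqz scj tqvwm
Hunk 2: at line 3 remove [ztjep,piq] add [yoar,uyes] -> 8 lines: meb owxta nxf yoar uyes iqcqz scj tqvwm
Hunk 3: at line 3 remove [uyes,iqcqz] add [flfca] -> 7 lines: meb owxta nxf yoar flfca scj tqvwm
Final line 1: meb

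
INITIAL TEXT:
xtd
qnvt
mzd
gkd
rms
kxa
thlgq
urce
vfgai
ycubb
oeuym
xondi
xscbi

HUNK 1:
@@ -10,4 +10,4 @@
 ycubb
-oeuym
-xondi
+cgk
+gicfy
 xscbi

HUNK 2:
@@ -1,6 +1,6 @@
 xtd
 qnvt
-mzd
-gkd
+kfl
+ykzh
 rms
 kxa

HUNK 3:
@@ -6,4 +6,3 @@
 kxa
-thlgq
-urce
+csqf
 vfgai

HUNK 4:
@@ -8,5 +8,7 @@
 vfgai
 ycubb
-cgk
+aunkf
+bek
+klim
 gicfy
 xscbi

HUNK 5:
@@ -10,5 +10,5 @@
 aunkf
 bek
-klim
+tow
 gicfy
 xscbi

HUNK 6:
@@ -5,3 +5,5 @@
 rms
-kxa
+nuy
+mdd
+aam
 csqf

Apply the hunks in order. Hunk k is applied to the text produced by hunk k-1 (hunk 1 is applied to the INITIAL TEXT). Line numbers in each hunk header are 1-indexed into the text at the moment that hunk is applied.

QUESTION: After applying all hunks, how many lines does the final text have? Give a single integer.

Answer: 16

Derivation:
Hunk 1: at line 10 remove [oeuym,xondi] add [cgk,gicfy] -> 13 lines: xtd qnvt mzd gkd rms kxa thlgq urce vfgai ycubb cgk gicfy xscbi
Hunk 2: at line 1 remove [mzd,gkd] add [kfl,ykzh] -> 13 lines: xtd qnvt kfl ykzh rms kxa thlgq urce vfgai ycubb cgk gicfy xscbi
Hunk 3: at line 6 remove [thlgq,urce] add [csqf] -> 12 lines: xtd qnvt kfl ykzh rms kxa csqf vfgai ycubb cgk gicfy xscbi
Hunk 4: at line 8 remove [cgk] add [aunkf,bek,klim] -> 14 lines: xtd qnvt kfl ykzh rms kxa csqf vfgai ycubb aunkf bek klim gicfy xscbi
Hunk 5: at line 10 remove [klim] add [tow] -> 14 lines: xtd qnvt kfl ykzh rms kxa csqf vfgai ycubb aunkf bek tow gicfy xscbi
Hunk 6: at line 5 remove [kxa] add [nuy,mdd,aam] -> 16 lines: xtd qnvt kfl ykzh rms nuy mdd aam csqf vfgai ycubb aunkf bek tow gicfy xscbi
Final line count: 16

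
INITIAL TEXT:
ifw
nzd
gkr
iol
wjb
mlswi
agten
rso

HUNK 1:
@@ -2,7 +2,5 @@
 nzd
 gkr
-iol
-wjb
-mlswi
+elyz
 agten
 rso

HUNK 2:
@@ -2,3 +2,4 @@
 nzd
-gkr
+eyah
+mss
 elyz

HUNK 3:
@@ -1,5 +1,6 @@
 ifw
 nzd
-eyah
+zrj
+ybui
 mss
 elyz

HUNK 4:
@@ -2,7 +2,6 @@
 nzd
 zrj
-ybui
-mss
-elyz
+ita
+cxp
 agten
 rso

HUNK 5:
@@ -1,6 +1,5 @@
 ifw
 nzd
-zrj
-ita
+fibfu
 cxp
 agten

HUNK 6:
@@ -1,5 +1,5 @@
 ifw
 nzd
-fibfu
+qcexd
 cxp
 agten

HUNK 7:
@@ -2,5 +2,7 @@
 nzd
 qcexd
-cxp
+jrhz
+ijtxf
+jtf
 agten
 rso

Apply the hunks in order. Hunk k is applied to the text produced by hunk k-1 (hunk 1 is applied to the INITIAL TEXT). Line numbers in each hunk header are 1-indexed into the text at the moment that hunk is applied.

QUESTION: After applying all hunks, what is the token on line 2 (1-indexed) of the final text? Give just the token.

Hunk 1: at line 2 remove [iol,wjb,mlswi] add [elyz] -> 6 lines: ifw nzd gkr elyz agten rso
Hunk 2: at line 2 remove [gkr] add [eyah,mss] -> 7 lines: ifw nzd eyah mss elyz agten rso
Hunk 3: at line 1 remove [eyah] add [zrj,ybui] -> 8 lines: ifw nzd zrj ybui mss elyz agten rso
Hunk 4: at line 2 remove [ybui,mss,elyz] add [ita,cxp] -> 7 lines: ifw nzd zrj ita cxp agten rso
Hunk 5: at line 1 remove [zrj,ita] add [fibfu] -> 6 lines: ifw nzd fibfu cxp agten rso
Hunk 6: at line 1 remove [fibfu] add [qcexd] -> 6 lines: ifw nzd qcexd cxp agten rso
Hunk 7: at line 2 remove [cxp] add [jrhz,ijtxf,jtf] -> 8 lines: ifw nzd qcexd jrhz ijtxf jtf agten rso
Final line 2: nzd

Answer: nzd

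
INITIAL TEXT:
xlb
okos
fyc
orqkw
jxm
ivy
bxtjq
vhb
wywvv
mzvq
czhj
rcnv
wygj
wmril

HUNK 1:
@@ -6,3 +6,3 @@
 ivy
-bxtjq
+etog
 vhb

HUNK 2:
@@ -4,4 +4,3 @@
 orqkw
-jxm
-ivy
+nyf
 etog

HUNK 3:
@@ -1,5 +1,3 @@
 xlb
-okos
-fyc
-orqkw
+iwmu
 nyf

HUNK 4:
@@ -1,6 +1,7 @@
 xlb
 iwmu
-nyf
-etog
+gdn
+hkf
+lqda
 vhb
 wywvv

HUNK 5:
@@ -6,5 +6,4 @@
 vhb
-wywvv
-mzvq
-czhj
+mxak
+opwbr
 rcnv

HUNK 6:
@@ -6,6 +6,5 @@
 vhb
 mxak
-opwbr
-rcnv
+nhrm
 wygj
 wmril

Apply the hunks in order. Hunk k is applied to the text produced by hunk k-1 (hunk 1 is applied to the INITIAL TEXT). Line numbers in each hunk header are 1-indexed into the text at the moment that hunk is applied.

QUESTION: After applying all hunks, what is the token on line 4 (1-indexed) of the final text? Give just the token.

Hunk 1: at line 6 remove [bxtjq] add [etog] -> 14 lines: xlb okos fyc orqkw jxm ivy etog vhb wywvv mzvq czhj rcnv wygj wmril
Hunk 2: at line 4 remove [jxm,ivy] add [nyf] -> 13 lines: xlb okos fyc orqkw nyf etog vhb wywvv mzvq czhj rcnv wygj wmril
Hunk 3: at line 1 remove [okos,fyc,orqkw] add [iwmu] -> 11 lines: xlb iwmu nyf etog vhb wywvv mzvq czhj rcnv wygj wmril
Hunk 4: at line 1 remove [nyf,etog] add [gdn,hkf,lqda] -> 12 lines: xlb iwmu gdn hkf lqda vhb wywvv mzvq czhj rcnv wygj wmril
Hunk 5: at line 6 remove [wywvv,mzvq,czhj] add [mxak,opwbr] -> 11 lines: xlb iwmu gdn hkf lqda vhb mxak opwbr rcnv wygj wmril
Hunk 6: at line 6 remove [opwbr,rcnv] add [nhrm] -> 10 lines: xlb iwmu gdn hkf lqda vhb mxak nhrm wygj wmril
Final line 4: hkf

Answer: hkf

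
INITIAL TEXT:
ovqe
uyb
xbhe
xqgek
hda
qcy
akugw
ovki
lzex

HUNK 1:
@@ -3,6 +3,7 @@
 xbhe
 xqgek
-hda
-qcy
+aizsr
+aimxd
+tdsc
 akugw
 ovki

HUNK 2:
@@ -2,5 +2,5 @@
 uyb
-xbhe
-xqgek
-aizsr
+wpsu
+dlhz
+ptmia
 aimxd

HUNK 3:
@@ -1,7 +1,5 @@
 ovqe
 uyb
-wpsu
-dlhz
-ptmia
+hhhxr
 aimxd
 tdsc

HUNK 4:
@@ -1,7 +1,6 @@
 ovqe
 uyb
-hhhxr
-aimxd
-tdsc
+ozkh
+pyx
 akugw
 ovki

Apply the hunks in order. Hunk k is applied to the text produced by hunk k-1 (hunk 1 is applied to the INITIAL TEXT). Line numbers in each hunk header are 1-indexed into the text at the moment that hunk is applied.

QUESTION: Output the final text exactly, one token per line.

Answer: ovqe
uyb
ozkh
pyx
akugw
ovki
lzex

Derivation:
Hunk 1: at line 3 remove [hda,qcy] add [aizsr,aimxd,tdsc] -> 10 lines: ovqe uyb xbhe xqgek aizsr aimxd tdsc akugw ovki lzex
Hunk 2: at line 2 remove [xbhe,xqgek,aizsr] add [wpsu,dlhz,ptmia] -> 10 lines: ovqe uyb wpsu dlhz ptmia aimxd tdsc akugw ovki lzex
Hunk 3: at line 1 remove [wpsu,dlhz,ptmia] add [hhhxr] -> 8 lines: ovqe uyb hhhxr aimxd tdsc akugw ovki lzex
Hunk 4: at line 1 remove [hhhxr,aimxd,tdsc] add [ozkh,pyx] -> 7 lines: ovqe uyb ozkh pyx akugw ovki lzex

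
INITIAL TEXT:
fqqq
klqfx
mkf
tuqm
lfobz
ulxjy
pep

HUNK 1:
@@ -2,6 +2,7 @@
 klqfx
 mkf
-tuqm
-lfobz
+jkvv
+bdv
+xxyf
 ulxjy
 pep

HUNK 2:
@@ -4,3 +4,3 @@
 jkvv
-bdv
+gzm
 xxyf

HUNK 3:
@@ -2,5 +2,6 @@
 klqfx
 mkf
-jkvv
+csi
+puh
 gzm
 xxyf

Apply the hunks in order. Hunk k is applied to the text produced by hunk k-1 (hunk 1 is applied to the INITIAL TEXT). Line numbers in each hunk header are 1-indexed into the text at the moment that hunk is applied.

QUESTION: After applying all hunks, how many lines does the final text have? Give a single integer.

Answer: 9

Derivation:
Hunk 1: at line 2 remove [tuqm,lfobz] add [jkvv,bdv,xxyf] -> 8 lines: fqqq klqfx mkf jkvv bdv xxyf ulxjy pep
Hunk 2: at line 4 remove [bdv] add [gzm] -> 8 lines: fqqq klqfx mkf jkvv gzm xxyf ulxjy pep
Hunk 3: at line 2 remove [jkvv] add [csi,puh] -> 9 lines: fqqq klqfx mkf csi puh gzm xxyf ulxjy pep
Final line count: 9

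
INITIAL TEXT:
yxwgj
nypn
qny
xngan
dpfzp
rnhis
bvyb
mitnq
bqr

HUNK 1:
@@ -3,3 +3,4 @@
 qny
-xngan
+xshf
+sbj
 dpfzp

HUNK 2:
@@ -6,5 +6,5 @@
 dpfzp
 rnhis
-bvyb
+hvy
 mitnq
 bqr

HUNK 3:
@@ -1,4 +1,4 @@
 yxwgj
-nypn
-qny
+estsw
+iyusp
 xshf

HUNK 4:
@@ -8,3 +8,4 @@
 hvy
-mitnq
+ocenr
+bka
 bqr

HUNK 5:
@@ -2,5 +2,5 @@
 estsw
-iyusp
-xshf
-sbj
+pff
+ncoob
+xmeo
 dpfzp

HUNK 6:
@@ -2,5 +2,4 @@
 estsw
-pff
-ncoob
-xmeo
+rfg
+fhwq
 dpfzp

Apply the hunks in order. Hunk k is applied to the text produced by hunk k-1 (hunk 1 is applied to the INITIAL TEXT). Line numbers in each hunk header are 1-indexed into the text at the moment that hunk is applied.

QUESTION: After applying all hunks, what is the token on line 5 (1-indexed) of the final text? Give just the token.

Hunk 1: at line 3 remove [xngan] add [xshf,sbj] -> 10 lines: yxwgj nypn qny xshf sbj dpfzp rnhis bvyb mitnq bqr
Hunk 2: at line 6 remove [bvyb] add [hvy] -> 10 lines: yxwgj nypn qny xshf sbj dpfzp rnhis hvy mitnq bqr
Hunk 3: at line 1 remove [nypn,qny] add [estsw,iyusp] -> 10 lines: yxwgj estsw iyusp xshf sbj dpfzp rnhis hvy mitnq bqr
Hunk 4: at line 8 remove [mitnq] add [ocenr,bka] -> 11 lines: yxwgj estsw iyusp xshf sbj dpfzp rnhis hvy ocenr bka bqr
Hunk 5: at line 2 remove [iyusp,xshf,sbj] add [pff,ncoob,xmeo] -> 11 lines: yxwgj estsw pff ncoob xmeo dpfzp rnhis hvy ocenr bka bqr
Hunk 6: at line 2 remove [pff,ncoob,xmeo] add [rfg,fhwq] -> 10 lines: yxwgj estsw rfg fhwq dpfzp rnhis hvy ocenr bka bqr
Final line 5: dpfzp

Answer: dpfzp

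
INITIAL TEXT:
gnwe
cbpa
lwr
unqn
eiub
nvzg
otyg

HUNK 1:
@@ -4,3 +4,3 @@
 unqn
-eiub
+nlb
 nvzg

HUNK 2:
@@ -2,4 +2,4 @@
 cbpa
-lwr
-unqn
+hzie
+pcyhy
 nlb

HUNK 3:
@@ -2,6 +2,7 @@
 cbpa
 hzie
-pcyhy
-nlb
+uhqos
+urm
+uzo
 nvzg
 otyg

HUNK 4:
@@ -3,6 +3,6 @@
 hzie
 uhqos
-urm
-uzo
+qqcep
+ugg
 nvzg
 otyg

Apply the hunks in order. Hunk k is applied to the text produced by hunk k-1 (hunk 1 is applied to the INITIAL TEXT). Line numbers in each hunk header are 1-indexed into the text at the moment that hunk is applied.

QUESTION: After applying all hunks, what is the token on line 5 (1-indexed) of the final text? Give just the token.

Hunk 1: at line 4 remove [eiub] add [nlb] -> 7 lines: gnwe cbpa lwr unqn nlb nvzg otyg
Hunk 2: at line 2 remove [lwr,unqn] add [hzie,pcyhy] -> 7 lines: gnwe cbpa hzie pcyhy nlb nvzg otyg
Hunk 3: at line 2 remove [pcyhy,nlb] add [uhqos,urm,uzo] -> 8 lines: gnwe cbpa hzie uhqos urm uzo nvzg otyg
Hunk 4: at line 3 remove [urm,uzo] add [qqcep,ugg] -> 8 lines: gnwe cbpa hzie uhqos qqcep ugg nvzg otyg
Final line 5: qqcep

Answer: qqcep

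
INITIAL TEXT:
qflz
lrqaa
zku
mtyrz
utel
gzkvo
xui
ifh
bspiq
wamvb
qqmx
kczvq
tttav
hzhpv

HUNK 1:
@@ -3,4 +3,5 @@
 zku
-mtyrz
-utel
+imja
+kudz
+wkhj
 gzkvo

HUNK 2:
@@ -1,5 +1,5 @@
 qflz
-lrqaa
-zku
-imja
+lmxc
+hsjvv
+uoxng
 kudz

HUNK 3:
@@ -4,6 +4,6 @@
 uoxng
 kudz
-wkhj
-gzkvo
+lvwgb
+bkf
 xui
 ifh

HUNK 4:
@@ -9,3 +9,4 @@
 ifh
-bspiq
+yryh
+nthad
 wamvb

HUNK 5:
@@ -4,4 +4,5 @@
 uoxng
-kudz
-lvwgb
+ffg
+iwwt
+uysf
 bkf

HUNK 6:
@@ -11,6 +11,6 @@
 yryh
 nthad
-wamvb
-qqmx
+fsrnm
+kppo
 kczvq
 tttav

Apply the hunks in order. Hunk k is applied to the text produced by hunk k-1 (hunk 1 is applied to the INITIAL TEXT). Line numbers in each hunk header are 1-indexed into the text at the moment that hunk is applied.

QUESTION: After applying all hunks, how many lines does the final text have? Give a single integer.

Hunk 1: at line 3 remove [mtyrz,utel] add [imja,kudz,wkhj] -> 15 lines: qflz lrqaa zku imja kudz wkhj gzkvo xui ifh bspiq wamvb qqmx kczvq tttav hzhpv
Hunk 2: at line 1 remove [lrqaa,zku,imja] add [lmxc,hsjvv,uoxng] -> 15 lines: qflz lmxc hsjvv uoxng kudz wkhj gzkvo xui ifh bspiq wamvb qqmx kczvq tttav hzhpv
Hunk 3: at line 4 remove [wkhj,gzkvo] add [lvwgb,bkf] -> 15 lines: qflz lmxc hsjvv uoxng kudz lvwgb bkf xui ifh bspiq wamvb qqmx kczvq tttav hzhpv
Hunk 4: at line 9 remove [bspiq] add [yryh,nthad] -> 16 lines: qflz lmxc hsjvv uoxng kudz lvwgb bkf xui ifh yryh nthad wamvb qqmx kczvq tttav hzhpv
Hunk 5: at line 4 remove [kudz,lvwgb] add [ffg,iwwt,uysf] -> 17 lines: qflz lmxc hsjvv uoxng ffg iwwt uysf bkf xui ifh yryh nthad wamvb qqmx kczvq tttav hzhpv
Hunk 6: at line 11 remove [wamvb,qqmx] add [fsrnm,kppo] -> 17 lines: qflz lmxc hsjvv uoxng ffg iwwt uysf bkf xui ifh yryh nthad fsrnm kppo kczvq tttav hzhpv
Final line count: 17

Answer: 17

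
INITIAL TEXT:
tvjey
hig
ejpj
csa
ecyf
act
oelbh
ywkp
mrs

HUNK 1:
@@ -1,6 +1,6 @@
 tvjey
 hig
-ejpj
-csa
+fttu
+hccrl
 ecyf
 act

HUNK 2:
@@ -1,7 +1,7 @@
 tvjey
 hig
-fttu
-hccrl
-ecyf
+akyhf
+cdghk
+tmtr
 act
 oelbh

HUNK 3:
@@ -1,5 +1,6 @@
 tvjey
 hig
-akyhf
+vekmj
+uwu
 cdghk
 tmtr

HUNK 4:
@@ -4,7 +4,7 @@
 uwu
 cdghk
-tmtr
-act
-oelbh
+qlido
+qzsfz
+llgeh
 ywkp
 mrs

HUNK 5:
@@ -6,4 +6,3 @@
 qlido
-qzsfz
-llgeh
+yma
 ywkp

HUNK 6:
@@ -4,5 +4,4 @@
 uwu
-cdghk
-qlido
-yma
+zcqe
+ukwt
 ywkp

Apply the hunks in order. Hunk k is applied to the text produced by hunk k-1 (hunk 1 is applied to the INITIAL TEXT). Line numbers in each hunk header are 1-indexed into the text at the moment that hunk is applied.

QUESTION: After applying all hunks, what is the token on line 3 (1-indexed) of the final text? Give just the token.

Hunk 1: at line 1 remove [ejpj,csa] add [fttu,hccrl] -> 9 lines: tvjey hig fttu hccrl ecyf act oelbh ywkp mrs
Hunk 2: at line 1 remove [fttu,hccrl,ecyf] add [akyhf,cdghk,tmtr] -> 9 lines: tvjey hig akyhf cdghk tmtr act oelbh ywkp mrs
Hunk 3: at line 1 remove [akyhf] add [vekmj,uwu] -> 10 lines: tvjey hig vekmj uwu cdghk tmtr act oelbh ywkp mrs
Hunk 4: at line 4 remove [tmtr,act,oelbh] add [qlido,qzsfz,llgeh] -> 10 lines: tvjey hig vekmj uwu cdghk qlido qzsfz llgeh ywkp mrs
Hunk 5: at line 6 remove [qzsfz,llgeh] add [yma] -> 9 lines: tvjey hig vekmj uwu cdghk qlido yma ywkp mrs
Hunk 6: at line 4 remove [cdghk,qlido,yma] add [zcqe,ukwt] -> 8 lines: tvjey hig vekmj uwu zcqe ukwt ywkp mrs
Final line 3: vekmj

Answer: vekmj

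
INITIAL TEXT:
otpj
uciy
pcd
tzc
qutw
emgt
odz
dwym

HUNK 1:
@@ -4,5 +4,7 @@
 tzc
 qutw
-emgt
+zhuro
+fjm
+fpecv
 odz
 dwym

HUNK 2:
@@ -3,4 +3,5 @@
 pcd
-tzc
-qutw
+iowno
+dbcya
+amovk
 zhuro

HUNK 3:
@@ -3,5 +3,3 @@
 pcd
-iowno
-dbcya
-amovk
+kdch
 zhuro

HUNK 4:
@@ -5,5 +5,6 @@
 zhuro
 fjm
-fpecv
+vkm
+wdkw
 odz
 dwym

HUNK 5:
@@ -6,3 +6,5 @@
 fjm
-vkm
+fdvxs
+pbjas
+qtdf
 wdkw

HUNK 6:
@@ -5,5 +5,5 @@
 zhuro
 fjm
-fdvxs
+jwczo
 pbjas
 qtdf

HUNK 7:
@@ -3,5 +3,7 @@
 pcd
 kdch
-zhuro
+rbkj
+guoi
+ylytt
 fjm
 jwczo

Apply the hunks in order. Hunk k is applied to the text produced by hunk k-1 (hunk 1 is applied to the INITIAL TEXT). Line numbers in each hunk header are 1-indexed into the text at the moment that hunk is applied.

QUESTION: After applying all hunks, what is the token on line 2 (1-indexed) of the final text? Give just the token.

Hunk 1: at line 4 remove [emgt] add [zhuro,fjm,fpecv] -> 10 lines: otpj uciy pcd tzc qutw zhuro fjm fpecv odz dwym
Hunk 2: at line 3 remove [tzc,qutw] add [iowno,dbcya,amovk] -> 11 lines: otpj uciy pcd iowno dbcya amovk zhuro fjm fpecv odz dwym
Hunk 3: at line 3 remove [iowno,dbcya,amovk] add [kdch] -> 9 lines: otpj uciy pcd kdch zhuro fjm fpecv odz dwym
Hunk 4: at line 5 remove [fpecv] add [vkm,wdkw] -> 10 lines: otpj uciy pcd kdch zhuro fjm vkm wdkw odz dwym
Hunk 5: at line 6 remove [vkm] add [fdvxs,pbjas,qtdf] -> 12 lines: otpj uciy pcd kdch zhuro fjm fdvxs pbjas qtdf wdkw odz dwym
Hunk 6: at line 5 remove [fdvxs] add [jwczo] -> 12 lines: otpj uciy pcd kdch zhuro fjm jwczo pbjas qtdf wdkw odz dwym
Hunk 7: at line 3 remove [zhuro] add [rbkj,guoi,ylytt] -> 14 lines: otpj uciy pcd kdch rbkj guoi ylytt fjm jwczo pbjas qtdf wdkw odz dwym
Final line 2: uciy

Answer: uciy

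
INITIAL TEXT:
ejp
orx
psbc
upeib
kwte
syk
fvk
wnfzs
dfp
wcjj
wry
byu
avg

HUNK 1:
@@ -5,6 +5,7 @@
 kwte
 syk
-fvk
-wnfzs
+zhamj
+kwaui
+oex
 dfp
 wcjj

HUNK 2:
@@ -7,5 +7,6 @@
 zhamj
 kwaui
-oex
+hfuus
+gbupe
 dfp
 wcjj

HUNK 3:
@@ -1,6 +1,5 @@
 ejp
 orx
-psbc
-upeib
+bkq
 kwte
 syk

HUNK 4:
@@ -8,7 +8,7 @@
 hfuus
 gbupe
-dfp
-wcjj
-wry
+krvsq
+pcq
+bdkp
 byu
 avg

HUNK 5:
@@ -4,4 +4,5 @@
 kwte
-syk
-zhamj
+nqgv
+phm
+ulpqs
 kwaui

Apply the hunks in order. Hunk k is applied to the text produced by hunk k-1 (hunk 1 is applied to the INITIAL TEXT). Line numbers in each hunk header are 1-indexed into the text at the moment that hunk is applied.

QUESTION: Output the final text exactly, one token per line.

Hunk 1: at line 5 remove [fvk,wnfzs] add [zhamj,kwaui,oex] -> 14 lines: ejp orx psbc upeib kwte syk zhamj kwaui oex dfp wcjj wry byu avg
Hunk 2: at line 7 remove [oex] add [hfuus,gbupe] -> 15 lines: ejp orx psbc upeib kwte syk zhamj kwaui hfuus gbupe dfp wcjj wry byu avg
Hunk 3: at line 1 remove [psbc,upeib] add [bkq] -> 14 lines: ejp orx bkq kwte syk zhamj kwaui hfuus gbupe dfp wcjj wry byu avg
Hunk 4: at line 8 remove [dfp,wcjj,wry] add [krvsq,pcq,bdkp] -> 14 lines: ejp orx bkq kwte syk zhamj kwaui hfuus gbupe krvsq pcq bdkp byu avg
Hunk 5: at line 4 remove [syk,zhamj] add [nqgv,phm,ulpqs] -> 15 lines: ejp orx bkq kwte nqgv phm ulpqs kwaui hfuus gbupe krvsq pcq bdkp byu avg

Answer: ejp
orx
bkq
kwte
nqgv
phm
ulpqs
kwaui
hfuus
gbupe
krvsq
pcq
bdkp
byu
avg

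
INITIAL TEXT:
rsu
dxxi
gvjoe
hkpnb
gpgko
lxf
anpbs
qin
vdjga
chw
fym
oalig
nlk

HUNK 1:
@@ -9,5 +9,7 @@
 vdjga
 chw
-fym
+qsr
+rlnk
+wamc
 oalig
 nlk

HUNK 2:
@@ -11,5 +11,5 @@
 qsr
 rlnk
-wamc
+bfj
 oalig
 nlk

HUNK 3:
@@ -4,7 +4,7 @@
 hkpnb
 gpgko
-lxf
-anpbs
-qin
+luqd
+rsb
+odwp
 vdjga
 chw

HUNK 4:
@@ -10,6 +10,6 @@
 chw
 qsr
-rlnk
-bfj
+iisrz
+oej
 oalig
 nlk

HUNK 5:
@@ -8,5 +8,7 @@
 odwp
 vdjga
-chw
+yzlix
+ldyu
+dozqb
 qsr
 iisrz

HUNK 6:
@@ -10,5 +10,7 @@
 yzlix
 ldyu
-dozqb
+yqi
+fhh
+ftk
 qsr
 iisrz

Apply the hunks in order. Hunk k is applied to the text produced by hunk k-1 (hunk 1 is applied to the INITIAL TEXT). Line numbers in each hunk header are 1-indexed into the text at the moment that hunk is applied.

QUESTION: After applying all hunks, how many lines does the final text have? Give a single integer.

Answer: 19

Derivation:
Hunk 1: at line 9 remove [fym] add [qsr,rlnk,wamc] -> 15 lines: rsu dxxi gvjoe hkpnb gpgko lxf anpbs qin vdjga chw qsr rlnk wamc oalig nlk
Hunk 2: at line 11 remove [wamc] add [bfj] -> 15 lines: rsu dxxi gvjoe hkpnb gpgko lxf anpbs qin vdjga chw qsr rlnk bfj oalig nlk
Hunk 3: at line 4 remove [lxf,anpbs,qin] add [luqd,rsb,odwp] -> 15 lines: rsu dxxi gvjoe hkpnb gpgko luqd rsb odwp vdjga chw qsr rlnk bfj oalig nlk
Hunk 4: at line 10 remove [rlnk,bfj] add [iisrz,oej] -> 15 lines: rsu dxxi gvjoe hkpnb gpgko luqd rsb odwp vdjga chw qsr iisrz oej oalig nlk
Hunk 5: at line 8 remove [chw] add [yzlix,ldyu,dozqb] -> 17 lines: rsu dxxi gvjoe hkpnb gpgko luqd rsb odwp vdjga yzlix ldyu dozqb qsr iisrz oej oalig nlk
Hunk 6: at line 10 remove [dozqb] add [yqi,fhh,ftk] -> 19 lines: rsu dxxi gvjoe hkpnb gpgko luqd rsb odwp vdjga yzlix ldyu yqi fhh ftk qsr iisrz oej oalig nlk
Final line count: 19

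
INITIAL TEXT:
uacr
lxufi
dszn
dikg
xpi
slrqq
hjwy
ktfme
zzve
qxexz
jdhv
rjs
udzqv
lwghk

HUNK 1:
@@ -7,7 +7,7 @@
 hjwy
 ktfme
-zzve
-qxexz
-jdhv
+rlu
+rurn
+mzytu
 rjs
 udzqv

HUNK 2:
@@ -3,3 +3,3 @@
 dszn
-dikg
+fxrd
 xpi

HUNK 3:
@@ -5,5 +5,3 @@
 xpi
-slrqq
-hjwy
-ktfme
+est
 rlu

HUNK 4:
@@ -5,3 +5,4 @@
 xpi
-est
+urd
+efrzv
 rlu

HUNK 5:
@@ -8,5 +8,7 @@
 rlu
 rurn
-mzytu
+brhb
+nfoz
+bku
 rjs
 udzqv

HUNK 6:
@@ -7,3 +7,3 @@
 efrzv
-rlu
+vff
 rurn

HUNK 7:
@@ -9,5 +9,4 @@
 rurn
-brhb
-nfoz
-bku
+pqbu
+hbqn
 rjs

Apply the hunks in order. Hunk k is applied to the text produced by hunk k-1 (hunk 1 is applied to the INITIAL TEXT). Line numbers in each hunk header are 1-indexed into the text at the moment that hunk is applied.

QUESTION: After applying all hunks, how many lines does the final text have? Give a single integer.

Hunk 1: at line 7 remove [zzve,qxexz,jdhv] add [rlu,rurn,mzytu] -> 14 lines: uacr lxufi dszn dikg xpi slrqq hjwy ktfme rlu rurn mzytu rjs udzqv lwghk
Hunk 2: at line 3 remove [dikg] add [fxrd] -> 14 lines: uacr lxufi dszn fxrd xpi slrqq hjwy ktfme rlu rurn mzytu rjs udzqv lwghk
Hunk 3: at line 5 remove [slrqq,hjwy,ktfme] add [est] -> 12 lines: uacr lxufi dszn fxrd xpi est rlu rurn mzytu rjs udzqv lwghk
Hunk 4: at line 5 remove [est] add [urd,efrzv] -> 13 lines: uacr lxufi dszn fxrd xpi urd efrzv rlu rurn mzytu rjs udzqv lwghk
Hunk 5: at line 8 remove [mzytu] add [brhb,nfoz,bku] -> 15 lines: uacr lxufi dszn fxrd xpi urd efrzv rlu rurn brhb nfoz bku rjs udzqv lwghk
Hunk 6: at line 7 remove [rlu] add [vff] -> 15 lines: uacr lxufi dszn fxrd xpi urd efrzv vff rurn brhb nfoz bku rjs udzqv lwghk
Hunk 7: at line 9 remove [brhb,nfoz,bku] add [pqbu,hbqn] -> 14 lines: uacr lxufi dszn fxrd xpi urd efrzv vff rurn pqbu hbqn rjs udzqv lwghk
Final line count: 14

Answer: 14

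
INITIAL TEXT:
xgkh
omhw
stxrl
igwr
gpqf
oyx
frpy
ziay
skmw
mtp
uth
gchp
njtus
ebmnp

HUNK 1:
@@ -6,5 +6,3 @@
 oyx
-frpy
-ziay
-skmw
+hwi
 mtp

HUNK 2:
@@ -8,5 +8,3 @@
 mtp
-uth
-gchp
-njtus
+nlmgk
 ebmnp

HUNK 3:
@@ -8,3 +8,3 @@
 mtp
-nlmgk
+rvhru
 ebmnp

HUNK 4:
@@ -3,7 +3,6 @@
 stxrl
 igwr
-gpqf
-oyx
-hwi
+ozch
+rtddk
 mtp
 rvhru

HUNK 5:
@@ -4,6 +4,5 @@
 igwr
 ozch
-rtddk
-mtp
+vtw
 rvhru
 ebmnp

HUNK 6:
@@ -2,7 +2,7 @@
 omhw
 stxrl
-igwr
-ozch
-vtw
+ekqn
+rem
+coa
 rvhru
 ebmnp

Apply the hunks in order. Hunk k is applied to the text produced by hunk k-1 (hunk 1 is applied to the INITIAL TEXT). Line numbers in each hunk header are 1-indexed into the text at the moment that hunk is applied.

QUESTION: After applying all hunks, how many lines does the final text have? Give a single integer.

Answer: 8

Derivation:
Hunk 1: at line 6 remove [frpy,ziay,skmw] add [hwi] -> 12 lines: xgkh omhw stxrl igwr gpqf oyx hwi mtp uth gchp njtus ebmnp
Hunk 2: at line 8 remove [uth,gchp,njtus] add [nlmgk] -> 10 lines: xgkh omhw stxrl igwr gpqf oyx hwi mtp nlmgk ebmnp
Hunk 3: at line 8 remove [nlmgk] add [rvhru] -> 10 lines: xgkh omhw stxrl igwr gpqf oyx hwi mtp rvhru ebmnp
Hunk 4: at line 3 remove [gpqf,oyx,hwi] add [ozch,rtddk] -> 9 lines: xgkh omhw stxrl igwr ozch rtddk mtp rvhru ebmnp
Hunk 5: at line 4 remove [rtddk,mtp] add [vtw] -> 8 lines: xgkh omhw stxrl igwr ozch vtw rvhru ebmnp
Hunk 6: at line 2 remove [igwr,ozch,vtw] add [ekqn,rem,coa] -> 8 lines: xgkh omhw stxrl ekqn rem coa rvhru ebmnp
Final line count: 8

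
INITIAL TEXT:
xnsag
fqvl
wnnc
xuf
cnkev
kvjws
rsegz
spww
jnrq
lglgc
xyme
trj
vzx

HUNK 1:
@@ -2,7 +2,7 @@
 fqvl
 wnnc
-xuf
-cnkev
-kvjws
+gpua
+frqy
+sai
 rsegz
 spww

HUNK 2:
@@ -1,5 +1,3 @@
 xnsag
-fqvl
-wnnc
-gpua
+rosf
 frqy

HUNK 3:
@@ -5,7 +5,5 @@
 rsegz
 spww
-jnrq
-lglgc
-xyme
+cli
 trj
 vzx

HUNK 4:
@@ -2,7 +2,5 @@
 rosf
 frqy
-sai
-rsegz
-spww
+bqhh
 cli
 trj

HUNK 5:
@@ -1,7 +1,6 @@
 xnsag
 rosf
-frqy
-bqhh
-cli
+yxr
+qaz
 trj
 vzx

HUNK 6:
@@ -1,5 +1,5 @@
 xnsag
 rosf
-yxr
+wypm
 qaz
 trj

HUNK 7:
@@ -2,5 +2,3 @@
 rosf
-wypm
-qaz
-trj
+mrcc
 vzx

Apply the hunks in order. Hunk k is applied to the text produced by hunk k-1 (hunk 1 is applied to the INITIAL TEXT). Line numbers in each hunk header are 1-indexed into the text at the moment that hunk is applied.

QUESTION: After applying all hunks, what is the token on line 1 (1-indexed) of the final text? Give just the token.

Answer: xnsag

Derivation:
Hunk 1: at line 2 remove [xuf,cnkev,kvjws] add [gpua,frqy,sai] -> 13 lines: xnsag fqvl wnnc gpua frqy sai rsegz spww jnrq lglgc xyme trj vzx
Hunk 2: at line 1 remove [fqvl,wnnc,gpua] add [rosf] -> 11 lines: xnsag rosf frqy sai rsegz spww jnrq lglgc xyme trj vzx
Hunk 3: at line 5 remove [jnrq,lglgc,xyme] add [cli] -> 9 lines: xnsag rosf frqy sai rsegz spww cli trj vzx
Hunk 4: at line 2 remove [sai,rsegz,spww] add [bqhh] -> 7 lines: xnsag rosf frqy bqhh cli trj vzx
Hunk 5: at line 1 remove [frqy,bqhh,cli] add [yxr,qaz] -> 6 lines: xnsag rosf yxr qaz trj vzx
Hunk 6: at line 1 remove [yxr] add [wypm] -> 6 lines: xnsag rosf wypm qaz trj vzx
Hunk 7: at line 2 remove [wypm,qaz,trj] add [mrcc] -> 4 lines: xnsag rosf mrcc vzx
Final line 1: xnsag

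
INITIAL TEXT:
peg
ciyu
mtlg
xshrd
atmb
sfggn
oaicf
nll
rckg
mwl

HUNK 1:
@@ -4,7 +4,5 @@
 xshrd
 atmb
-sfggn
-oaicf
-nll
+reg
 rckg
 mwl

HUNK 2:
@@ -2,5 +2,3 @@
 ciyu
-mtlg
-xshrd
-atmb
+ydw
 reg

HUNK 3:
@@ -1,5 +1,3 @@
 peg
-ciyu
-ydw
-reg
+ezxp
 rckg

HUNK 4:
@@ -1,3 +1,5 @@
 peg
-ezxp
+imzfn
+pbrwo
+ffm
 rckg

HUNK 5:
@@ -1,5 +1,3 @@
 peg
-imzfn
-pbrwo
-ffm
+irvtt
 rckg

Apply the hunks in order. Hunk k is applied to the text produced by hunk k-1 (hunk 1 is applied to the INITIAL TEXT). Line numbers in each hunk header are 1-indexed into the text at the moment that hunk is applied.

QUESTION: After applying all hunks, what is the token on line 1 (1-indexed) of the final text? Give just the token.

Answer: peg

Derivation:
Hunk 1: at line 4 remove [sfggn,oaicf,nll] add [reg] -> 8 lines: peg ciyu mtlg xshrd atmb reg rckg mwl
Hunk 2: at line 2 remove [mtlg,xshrd,atmb] add [ydw] -> 6 lines: peg ciyu ydw reg rckg mwl
Hunk 3: at line 1 remove [ciyu,ydw,reg] add [ezxp] -> 4 lines: peg ezxp rckg mwl
Hunk 4: at line 1 remove [ezxp] add [imzfn,pbrwo,ffm] -> 6 lines: peg imzfn pbrwo ffm rckg mwl
Hunk 5: at line 1 remove [imzfn,pbrwo,ffm] add [irvtt] -> 4 lines: peg irvtt rckg mwl
Final line 1: peg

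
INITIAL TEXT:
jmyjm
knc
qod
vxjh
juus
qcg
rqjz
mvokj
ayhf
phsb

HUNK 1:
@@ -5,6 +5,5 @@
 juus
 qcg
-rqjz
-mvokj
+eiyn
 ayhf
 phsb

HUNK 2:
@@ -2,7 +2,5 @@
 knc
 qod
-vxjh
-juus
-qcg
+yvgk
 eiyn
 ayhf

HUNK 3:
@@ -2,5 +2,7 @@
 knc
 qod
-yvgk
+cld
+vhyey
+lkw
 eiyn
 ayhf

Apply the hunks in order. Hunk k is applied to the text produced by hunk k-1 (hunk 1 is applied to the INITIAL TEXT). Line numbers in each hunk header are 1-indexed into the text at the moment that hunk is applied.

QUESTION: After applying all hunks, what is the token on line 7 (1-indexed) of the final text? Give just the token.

Hunk 1: at line 5 remove [rqjz,mvokj] add [eiyn] -> 9 lines: jmyjm knc qod vxjh juus qcg eiyn ayhf phsb
Hunk 2: at line 2 remove [vxjh,juus,qcg] add [yvgk] -> 7 lines: jmyjm knc qod yvgk eiyn ayhf phsb
Hunk 3: at line 2 remove [yvgk] add [cld,vhyey,lkw] -> 9 lines: jmyjm knc qod cld vhyey lkw eiyn ayhf phsb
Final line 7: eiyn

Answer: eiyn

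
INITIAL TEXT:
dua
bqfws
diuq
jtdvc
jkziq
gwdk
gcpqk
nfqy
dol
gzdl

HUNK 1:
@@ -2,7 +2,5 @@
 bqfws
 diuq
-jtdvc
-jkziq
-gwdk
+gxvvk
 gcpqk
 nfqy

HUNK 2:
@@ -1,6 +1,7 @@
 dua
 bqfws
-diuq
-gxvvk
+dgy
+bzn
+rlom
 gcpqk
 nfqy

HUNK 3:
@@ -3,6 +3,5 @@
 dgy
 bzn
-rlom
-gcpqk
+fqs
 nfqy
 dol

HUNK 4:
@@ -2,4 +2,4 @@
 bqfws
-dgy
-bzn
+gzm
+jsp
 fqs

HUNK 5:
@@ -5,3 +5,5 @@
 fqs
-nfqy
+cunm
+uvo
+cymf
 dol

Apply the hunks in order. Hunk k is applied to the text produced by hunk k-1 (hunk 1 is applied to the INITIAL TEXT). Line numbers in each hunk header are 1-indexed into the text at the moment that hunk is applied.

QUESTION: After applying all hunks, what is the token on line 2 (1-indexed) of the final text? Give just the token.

Answer: bqfws

Derivation:
Hunk 1: at line 2 remove [jtdvc,jkziq,gwdk] add [gxvvk] -> 8 lines: dua bqfws diuq gxvvk gcpqk nfqy dol gzdl
Hunk 2: at line 1 remove [diuq,gxvvk] add [dgy,bzn,rlom] -> 9 lines: dua bqfws dgy bzn rlom gcpqk nfqy dol gzdl
Hunk 3: at line 3 remove [rlom,gcpqk] add [fqs] -> 8 lines: dua bqfws dgy bzn fqs nfqy dol gzdl
Hunk 4: at line 2 remove [dgy,bzn] add [gzm,jsp] -> 8 lines: dua bqfws gzm jsp fqs nfqy dol gzdl
Hunk 5: at line 5 remove [nfqy] add [cunm,uvo,cymf] -> 10 lines: dua bqfws gzm jsp fqs cunm uvo cymf dol gzdl
Final line 2: bqfws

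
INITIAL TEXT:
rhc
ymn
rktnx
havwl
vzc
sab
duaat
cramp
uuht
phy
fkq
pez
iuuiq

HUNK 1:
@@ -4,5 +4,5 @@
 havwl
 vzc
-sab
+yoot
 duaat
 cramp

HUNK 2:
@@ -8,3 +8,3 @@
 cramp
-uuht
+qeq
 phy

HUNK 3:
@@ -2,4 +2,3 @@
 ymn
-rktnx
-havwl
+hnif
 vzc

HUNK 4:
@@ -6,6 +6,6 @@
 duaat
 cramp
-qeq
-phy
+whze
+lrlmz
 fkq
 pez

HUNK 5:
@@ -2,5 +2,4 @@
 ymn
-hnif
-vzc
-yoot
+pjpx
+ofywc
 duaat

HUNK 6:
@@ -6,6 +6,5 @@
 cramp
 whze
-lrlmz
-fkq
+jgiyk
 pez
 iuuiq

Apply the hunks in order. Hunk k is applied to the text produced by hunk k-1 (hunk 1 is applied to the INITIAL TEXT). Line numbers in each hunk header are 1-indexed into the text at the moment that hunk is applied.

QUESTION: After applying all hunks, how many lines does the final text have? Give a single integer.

Answer: 10

Derivation:
Hunk 1: at line 4 remove [sab] add [yoot] -> 13 lines: rhc ymn rktnx havwl vzc yoot duaat cramp uuht phy fkq pez iuuiq
Hunk 2: at line 8 remove [uuht] add [qeq] -> 13 lines: rhc ymn rktnx havwl vzc yoot duaat cramp qeq phy fkq pez iuuiq
Hunk 3: at line 2 remove [rktnx,havwl] add [hnif] -> 12 lines: rhc ymn hnif vzc yoot duaat cramp qeq phy fkq pez iuuiq
Hunk 4: at line 6 remove [qeq,phy] add [whze,lrlmz] -> 12 lines: rhc ymn hnif vzc yoot duaat cramp whze lrlmz fkq pez iuuiq
Hunk 5: at line 2 remove [hnif,vzc,yoot] add [pjpx,ofywc] -> 11 lines: rhc ymn pjpx ofywc duaat cramp whze lrlmz fkq pez iuuiq
Hunk 6: at line 6 remove [lrlmz,fkq] add [jgiyk] -> 10 lines: rhc ymn pjpx ofywc duaat cramp whze jgiyk pez iuuiq
Final line count: 10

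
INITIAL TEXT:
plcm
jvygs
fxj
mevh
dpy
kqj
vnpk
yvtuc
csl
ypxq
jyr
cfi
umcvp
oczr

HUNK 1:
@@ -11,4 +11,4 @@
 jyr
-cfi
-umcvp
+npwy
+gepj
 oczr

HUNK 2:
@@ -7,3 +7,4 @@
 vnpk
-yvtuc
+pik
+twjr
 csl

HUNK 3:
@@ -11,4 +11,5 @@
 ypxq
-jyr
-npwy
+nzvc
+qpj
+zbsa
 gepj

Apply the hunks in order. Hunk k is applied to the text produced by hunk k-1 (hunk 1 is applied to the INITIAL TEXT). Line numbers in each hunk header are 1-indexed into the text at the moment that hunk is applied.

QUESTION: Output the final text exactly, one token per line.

Hunk 1: at line 11 remove [cfi,umcvp] add [npwy,gepj] -> 14 lines: plcm jvygs fxj mevh dpy kqj vnpk yvtuc csl ypxq jyr npwy gepj oczr
Hunk 2: at line 7 remove [yvtuc] add [pik,twjr] -> 15 lines: plcm jvygs fxj mevh dpy kqj vnpk pik twjr csl ypxq jyr npwy gepj oczr
Hunk 3: at line 11 remove [jyr,npwy] add [nzvc,qpj,zbsa] -> 16 lines: plcm jvygs fxj mevh dpy kqj vnpk pik twjr csl ypxq nzvc qpj zbsa gepj oczr

Answer: plcm
jvygs
fxj
mevh
dpy
kqj
vnpk
pik
twjr
csl
ypxq
nzvc
qpj
zbsa
gepj
oczr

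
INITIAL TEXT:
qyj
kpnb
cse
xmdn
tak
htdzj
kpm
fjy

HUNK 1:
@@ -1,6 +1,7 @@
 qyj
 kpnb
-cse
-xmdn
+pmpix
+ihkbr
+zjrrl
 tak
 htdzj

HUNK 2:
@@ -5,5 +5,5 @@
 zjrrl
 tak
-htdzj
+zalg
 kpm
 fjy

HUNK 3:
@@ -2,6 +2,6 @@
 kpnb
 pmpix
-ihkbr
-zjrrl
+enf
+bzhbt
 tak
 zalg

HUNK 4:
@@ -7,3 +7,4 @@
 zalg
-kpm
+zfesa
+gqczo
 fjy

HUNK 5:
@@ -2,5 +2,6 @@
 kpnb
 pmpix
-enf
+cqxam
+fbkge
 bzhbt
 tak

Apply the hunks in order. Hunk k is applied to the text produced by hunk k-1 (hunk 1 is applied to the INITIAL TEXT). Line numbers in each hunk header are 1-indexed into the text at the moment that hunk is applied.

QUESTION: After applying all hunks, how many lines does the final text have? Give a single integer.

Answer: 11

Derivation:
Hunk 1: at line 1 remove [cse,xmdn] add [pmpix,ihkbr,zjrrl] -> 9 lines: qyj kpnb pmpix ihkbr zjrrl tak htdzj kpm fjy
Hunk 2: at line 5 remove [htdzj] add [zalg] -> 9 lines: qyj kpnb pmpix ihkbr zjrrl tak zalg kpm fjy
Hunk 3: at line 2 remove [ihkbr,zjrrl] add [enf,bzhbt] -> 9 lines: qyj kpnb pmpix enf bzhbt tak zalg kpm fjy
Hunk 4: at line 7 remove [kpm] add [zfesa,gqczo] -> 10 lines: qyj kpnb pmpix enf bzhbt tak zalg zfesa gqczo fjy
Hunk 5: at line 2 remove [enf] add [cqxam,fbkge] -> 11 lines: qyj kpnb pmpix cqxam fbkge bzhbt tak zalg zfesa gqczo fjy
Final line count: 11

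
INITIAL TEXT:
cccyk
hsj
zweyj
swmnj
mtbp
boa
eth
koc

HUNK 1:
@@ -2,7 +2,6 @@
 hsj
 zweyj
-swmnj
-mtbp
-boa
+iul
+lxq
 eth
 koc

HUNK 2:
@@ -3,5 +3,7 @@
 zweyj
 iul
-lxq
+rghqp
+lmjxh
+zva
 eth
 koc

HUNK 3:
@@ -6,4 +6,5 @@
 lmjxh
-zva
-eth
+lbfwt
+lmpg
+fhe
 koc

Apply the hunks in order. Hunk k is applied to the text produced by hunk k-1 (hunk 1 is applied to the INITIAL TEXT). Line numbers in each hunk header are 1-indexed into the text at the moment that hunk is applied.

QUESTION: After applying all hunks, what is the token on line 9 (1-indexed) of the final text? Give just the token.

Hunk 1: at line 2 remove [swmnj,mtbp,boa] add [iul,lxq] -> 7 lines: cccyk hsj zweyj iul lxq eth koc
Hunk 2: at line 3 remove [lxq] add [rghqp,lmjxh,zva] -> 9 lines: cccyk hsj zweyj iul rghqp lmjxh zva eth koc
Hunk 3: at line 6 remove [zva,eth] add [lbfwt,lmpg,fhe] -> 10 lines: cccyk hsj zweyj iul rghqp lmjxh lbfwt lmpg fhe koc
Final line 9: fhe

Answer: fhe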